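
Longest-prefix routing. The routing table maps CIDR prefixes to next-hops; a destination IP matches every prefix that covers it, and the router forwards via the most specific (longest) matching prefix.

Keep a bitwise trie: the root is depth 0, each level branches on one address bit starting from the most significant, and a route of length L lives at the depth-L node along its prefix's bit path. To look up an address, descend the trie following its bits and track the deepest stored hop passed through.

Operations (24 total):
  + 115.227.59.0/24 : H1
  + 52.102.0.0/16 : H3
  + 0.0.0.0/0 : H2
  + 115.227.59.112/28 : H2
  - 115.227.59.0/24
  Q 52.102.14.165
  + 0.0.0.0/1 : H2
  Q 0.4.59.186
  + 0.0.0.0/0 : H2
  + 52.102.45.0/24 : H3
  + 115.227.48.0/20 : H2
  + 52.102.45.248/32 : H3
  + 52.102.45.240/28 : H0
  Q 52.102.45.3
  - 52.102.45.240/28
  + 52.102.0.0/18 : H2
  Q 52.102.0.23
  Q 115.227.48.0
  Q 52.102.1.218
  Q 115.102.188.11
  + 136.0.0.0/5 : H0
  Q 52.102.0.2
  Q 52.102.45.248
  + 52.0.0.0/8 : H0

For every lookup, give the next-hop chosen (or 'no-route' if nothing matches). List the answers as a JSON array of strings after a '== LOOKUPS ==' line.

Apply in order:
  + 115.227.59.0/24 (H1) depth=24
  + 52.102.0.0/16 (H3) depth=16
  + 0.0.0.0/0 (H2) depth=0
  + 115.227.59.112/28 (H2) depth=28
  - 115.227.59.0/24 clear@24
  Q 52.102.14.165: descend 0011010001100110 ; hops seen [H2,H3] ; pick H3
  + 0.0.0.0/1 (H2) depth=1
  Q 0.4.59.186: descend 00 ; hops seen [H2,H2] ; pick H2
  + 0.0.0.0/0 (H2) depth=0
  + 52.102.45.0/24 (H3) depth=24
  + 115.227.48.0/20 (H2) depth=20
  + 52.102.45.248/32 (H3) depth=32
  + 52.102.45.240/28 (H0) depth=28
  Q 52.102.45.3: descend 001101000110011000101101 ; hops seen [H2,H2,H3,H3] ; pick H3
  - 52.102.45.240/28 clear@28
  + 52.102.0.0/18 (H2) depth=18
  Q 52.102.0.23: descend 001101000110011000 ; hops seen [H2,H2,H3,H2] ; pick H2
  Q 115.227.48.0: descend 01110011111000110011 ; hops seen [H2,H2,H2] ; pick H2
  Q 52.102.1.218: descend 001101000110011000 ; hops seen [H2,H2,H3,H2] ; pick H2
  Q 115.102.188.11: descend 01110011 ; hops seen [H2,H2] ; pick H2
  + 136.0.0.0/5 (H0) depth=5
  Q 52.102.0.2: descend 001101000110011000 ; hops seen [H2,H2,H3,H2] ; pick H2
  Q 52.102.45.248: descend 00110100011001100010110111111000 ; hops seen [H2,H2,H3,H2,H3,H3] ; pick H3
  + 52.0.0.0/8 (H0) depth=8

== LOOKUPS ==
["H3","H2","H3","H2","H2","H2","H2","H2","H3"]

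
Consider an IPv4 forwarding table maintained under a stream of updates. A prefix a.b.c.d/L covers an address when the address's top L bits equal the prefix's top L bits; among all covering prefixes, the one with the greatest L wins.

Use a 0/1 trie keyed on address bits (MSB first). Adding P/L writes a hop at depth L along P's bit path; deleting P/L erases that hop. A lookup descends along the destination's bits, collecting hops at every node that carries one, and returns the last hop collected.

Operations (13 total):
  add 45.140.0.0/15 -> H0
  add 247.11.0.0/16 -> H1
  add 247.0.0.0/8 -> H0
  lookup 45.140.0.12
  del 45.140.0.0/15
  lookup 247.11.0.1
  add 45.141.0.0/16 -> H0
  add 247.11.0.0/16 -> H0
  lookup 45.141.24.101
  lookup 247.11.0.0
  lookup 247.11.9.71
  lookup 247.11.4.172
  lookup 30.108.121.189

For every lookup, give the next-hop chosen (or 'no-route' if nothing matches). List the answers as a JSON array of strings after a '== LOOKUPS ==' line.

Apply in order:
  + 45.140.0.0/15 (H0) depth=15
  + 247.11.0.0/16 (H1) depth=16
  + 247.0.0.0/8 (H0) depth=8
  Q 45.140.0.12: descend 001011011000110 ; hops seen [H0] ; pick H0
  - 45.140.0.0/15 clear@15
  Q 247.11.0.1: descend 1111011100001011 ; hops seen [H0,H1] ; pick H1
  + 45.141.0.0/16 (H0) depth=16
  + 247.11.0.0/16 (H0) depth=16
  Q 45.141.24.101: descend 0010110110001101 ; hops seen [H0] ; pick H0
  Q 247.11.0.0: descend 1111011100001011 ; hops seen [H0,H0] ; pick H0
  Q 247.11.9.71: descend 1111011100001011 ; hops seen [H0,H0] ; pick H0
  Q 247.11.4.172: descend 1111011100001011 ; hops seen [H0,H0] ; pick H0
  Q 30.108.121.189: descend 00 ; hops seen [∅] ; pick no-route

== LOOKUPS ==
["H0","H1","H0","H0","H0","H0","no-route"]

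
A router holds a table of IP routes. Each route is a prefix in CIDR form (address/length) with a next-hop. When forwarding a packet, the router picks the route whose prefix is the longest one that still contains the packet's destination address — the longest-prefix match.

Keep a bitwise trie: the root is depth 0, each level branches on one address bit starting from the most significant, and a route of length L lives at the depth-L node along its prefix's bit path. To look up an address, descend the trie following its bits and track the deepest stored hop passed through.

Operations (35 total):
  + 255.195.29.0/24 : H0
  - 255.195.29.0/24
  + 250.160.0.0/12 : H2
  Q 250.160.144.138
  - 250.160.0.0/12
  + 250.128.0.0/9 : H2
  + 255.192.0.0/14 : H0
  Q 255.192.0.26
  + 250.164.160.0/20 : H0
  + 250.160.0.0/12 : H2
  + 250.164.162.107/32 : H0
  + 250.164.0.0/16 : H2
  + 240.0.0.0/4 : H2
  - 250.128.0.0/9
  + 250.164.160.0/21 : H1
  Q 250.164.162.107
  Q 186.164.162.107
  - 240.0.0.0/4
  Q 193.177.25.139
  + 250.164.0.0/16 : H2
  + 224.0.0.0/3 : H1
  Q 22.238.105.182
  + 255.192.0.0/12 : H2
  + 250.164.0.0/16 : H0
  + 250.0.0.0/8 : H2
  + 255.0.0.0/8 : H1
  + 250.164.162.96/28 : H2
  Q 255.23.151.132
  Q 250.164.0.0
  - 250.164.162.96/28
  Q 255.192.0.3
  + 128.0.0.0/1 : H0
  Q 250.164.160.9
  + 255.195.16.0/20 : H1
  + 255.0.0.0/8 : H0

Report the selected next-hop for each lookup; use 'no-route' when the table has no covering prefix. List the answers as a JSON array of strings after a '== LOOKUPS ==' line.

Trace:
  add 255.195.29.0/24 -> H0 at depth 24
  - 255.195.29.0/24 clear@24
  add 250.160.0.0/12 -> H2 at depth 12
  Q 250.160.144.138: descend 111110101010 ; hops seen [H2] ; pick H2
  - 250.160.0.0/12 clear@12
  add 250.128.0.0/9 -> H2 at depth 9
  add 255.192.0.0/14 -> H0 at depth 14
  Q 255.192.0.26: descend 11111111110000 ; hops seen [H0] ; pick H0
  add 250.164.160.0/20 -> H0 at depth 20
  add 250.160.0.0/12 -> H2 at depth 12
  add 250.164.162.107/32 -> H0 at depth 32
  add 250.164.0.0/16 -> H2 at depth 16
  add 240.0.0.0/4 -> H2 at depth 4
  - 250.128.0.0/9 clear@9
  add 250.164.160.0/21 -> H1 at depth 21
  Q 250.164.162.107: descend 11111010101001001010001001101011 ; hops seen [H2,H2,H2,H0,H1,H0] ; pick H0
  Q 186.164.162.107: descend 1 ; hops seen [∅] ; pick no-route
  - 240.0.0.0/4 clear@4
  Q 193.177.25.139: descend 11 ; hops seen [∅] ; pick no-route
  add 250.164.0.0/16 -> H2 at depth 16
  add 224.0.0.0/3 -> H1 at depth 3
  Q 22.238.105.182: descend ε ; hops seen [∅] ; pick no-route
  add 255.192.0.0/12 -> H2 at depth 12
  add 250.164.0.0/16 -> H0 at depth 16
  add 250.0.0.0/8 -> H2 at depth 8
  add 255.0.0.0/8 -> H1 at depth 8
  add 250.164.162.96/28 -> H2 at depth 28
  Q 255.23.151.132: descend 11111111 ; hops seen [H1,H1] ; pick H1
  Q 250.164.0.0: descend 1111101010100100 ; hops seen [H1,H2,H2,H0] ; pick H0
  - 250.164.162.96/28 clear@28
  Q 255.192.0.3: descend 11111111110000 ; hops seen [H1,H1,H2,H0] ; pick H0
  add 128.0.0.0/1 -> H0 at depth 1
  Q 250.164.160.9: descend 1111101010100100101000 ; hops seen [H0,H1,H2,H2,H0,H0,H1] ; pick H1
  add 255.195.16.0/20 -> H1 at depth 20
  add 255.0.0.0/8 -> H0 at depth 8

== LOOKUPS ==
["H2","H0","H0","no-route","no-route","no-route","H1","H0","H0","H1"]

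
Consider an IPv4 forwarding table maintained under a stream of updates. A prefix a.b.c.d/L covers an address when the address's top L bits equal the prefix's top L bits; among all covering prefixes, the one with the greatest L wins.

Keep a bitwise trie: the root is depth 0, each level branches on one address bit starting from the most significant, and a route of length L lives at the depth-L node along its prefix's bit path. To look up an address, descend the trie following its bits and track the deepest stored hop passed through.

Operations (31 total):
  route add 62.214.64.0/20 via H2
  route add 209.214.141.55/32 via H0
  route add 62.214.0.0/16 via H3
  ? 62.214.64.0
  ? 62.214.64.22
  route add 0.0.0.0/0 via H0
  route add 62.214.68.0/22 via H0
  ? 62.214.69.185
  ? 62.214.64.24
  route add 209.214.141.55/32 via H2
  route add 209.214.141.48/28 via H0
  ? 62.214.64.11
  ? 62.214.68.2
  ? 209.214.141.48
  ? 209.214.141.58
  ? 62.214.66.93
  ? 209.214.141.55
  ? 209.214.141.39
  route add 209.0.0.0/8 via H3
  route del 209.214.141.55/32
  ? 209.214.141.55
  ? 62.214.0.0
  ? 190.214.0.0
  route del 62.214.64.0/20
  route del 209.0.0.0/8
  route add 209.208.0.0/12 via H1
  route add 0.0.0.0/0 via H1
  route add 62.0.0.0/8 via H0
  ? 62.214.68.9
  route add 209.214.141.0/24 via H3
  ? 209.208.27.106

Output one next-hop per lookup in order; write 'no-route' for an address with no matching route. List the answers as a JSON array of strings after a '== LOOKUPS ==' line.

Apply in order:
  + 62.214.64.0/20 (H2) depth=20
  + 209.214.141.55/32 (H0) depth=32
  + 62.214.0.0/16 (H3) depth=16
  Q 62.214.64.0: descend 00111110110101100100 ; hops seen [H3,H2] ; pick H2
  Q 62.214.64.22: descend 00111110110101100100 ; hops seen [H3,H2] ; pick H2
  + 0.0.0.0/0 (H0) depth=0
  + 62.214.68.0/22 (H0) depth=22
  Q 62.214.69.185: descend 0011111011010110010001 ; hops seen [H0,H3,H2,H0] ; pick H0
  Q 62.214.64.24: descend 001111101101011001000 ; hops seen [H0,H3,H2] ; pick H2
  + 209.214.141.55/32 (H2) depth=32
  + 209.214.141.48/28 (H0) depth=28
  Q 62.214.64.11: descend 001111101101011001000 ; hops seen [H0,H3,H2] ; pick H2
  Q 62.214.68.2: descend 0011111011010110010001 ; hops seen [H0,H3,H2,H0] ; pick H0
  Q 209.214.141.48: descend 11010001110101101000110100110 ; hops seen [H0,H0] ; pick H0
  Q 209.214.141.58: descend 1101000111010110100011010011 ; hops seen [H0,H0] ; pick H0
  Q 62.214.66.93: descend 001111101101011001000 ; hops seen [H0,H3,H2] ; pick H2
  Q 209.214.141.55: descend 11010001110101101000110100110111 ; hops seen [H0,H0,H2] ; pick H2
  Q 209.214.141.39: descend 110100011101011010001101001 ; hops seen [H0] ; pick H0
  + 209.0.0.0/8 (H3) depth=8
  - 209.214.141.55/32 clear@32
  Q 209.214.141.55: descend 11010001110101101000110100110111 ; hops seen [H0,H3,H0] ; pick H0
  Q 62.214.0.0: descend 00111110110101100 ; hops seen [H0,H3] ; pick H3
  Q 190.214.0.0: descend 1 ; hops seen [H0] ; pick H0
  - 62.214.64.0/20 clear@20
  - 209.0.0.0/8 clear@8
  + 209.208.0.0/12 (H1) depth=12
  + 0.0.0.0/0 (H1) depth=0
  + 62.0.0.0/8 (H0) depth=8
  Q 62.214.68.9: descend 0011111011010110010001 ; hops seen [H1,H0,H3,H0] ; pick H0
  + 209.214.141.0/24 (H3) depth=24
  Q 209.208.27.106: descend 1101000111010 ; hops seen [H1,H1] ; pick H1

== LOOKUPS ==
["H2","H2","H0","H2","H2","H0","H0","H0","H2","H2","H0","H0","H3","H0","H0","H1"]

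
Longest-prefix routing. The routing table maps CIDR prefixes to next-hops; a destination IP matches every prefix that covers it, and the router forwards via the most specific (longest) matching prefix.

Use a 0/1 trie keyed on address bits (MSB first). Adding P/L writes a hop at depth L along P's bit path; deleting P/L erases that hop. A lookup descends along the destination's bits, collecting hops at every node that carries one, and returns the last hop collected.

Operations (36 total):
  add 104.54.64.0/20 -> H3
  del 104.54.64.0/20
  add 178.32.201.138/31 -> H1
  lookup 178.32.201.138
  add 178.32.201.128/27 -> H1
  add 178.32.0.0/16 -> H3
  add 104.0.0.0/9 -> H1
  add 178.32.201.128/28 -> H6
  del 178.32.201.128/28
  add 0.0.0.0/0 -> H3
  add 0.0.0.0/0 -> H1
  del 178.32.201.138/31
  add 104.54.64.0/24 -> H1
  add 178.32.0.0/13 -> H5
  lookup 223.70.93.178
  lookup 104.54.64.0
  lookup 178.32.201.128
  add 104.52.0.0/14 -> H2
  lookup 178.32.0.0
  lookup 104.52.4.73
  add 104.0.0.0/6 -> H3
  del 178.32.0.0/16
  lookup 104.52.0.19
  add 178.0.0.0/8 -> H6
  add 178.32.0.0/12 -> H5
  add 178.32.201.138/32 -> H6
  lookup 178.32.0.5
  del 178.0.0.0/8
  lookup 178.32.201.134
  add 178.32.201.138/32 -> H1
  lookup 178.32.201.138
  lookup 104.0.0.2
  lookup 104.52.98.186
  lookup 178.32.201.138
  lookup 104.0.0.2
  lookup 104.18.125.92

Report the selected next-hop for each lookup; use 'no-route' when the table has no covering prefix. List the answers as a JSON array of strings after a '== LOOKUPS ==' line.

Apply in order:
  + 104.54.64.0/20 (H3) depth=20
  del 104.54.64.0/20 (clear depth 20)
  + 178.32.201.138/31 (H1) depth=31
  Q 178.32.201.138: descend 1011001000100000110010011000101 ; hops seen [H1] ; pick H1
  + 178.32.201.128/27 (H1) depth=27
  + 178.32.0.0/16 (H3) depth=16
  + 104.0.0.0/9 (H1) depth=9
  + 178.32.201.128/28 (H6) depth=28
  del 178.32.201.128/28 (clear depth 28)
  + 0.0.0.0/0 (H3) depth=0
  + 0.0.0.0/0 (H1) depth=0
  del 178.32.201.138/31 (clear depth 31)
  + 104.54.64.0/24 (H1) depth=24
  + 178.32.0.0/13 (H5) depth=13
  Q 223.70.93.178: descend 1 ; hops seen [H1] ; pick H1
  Q 104.54.64.0: descend 011010000011011001000000 ; hops seen [H1,H1,H1] ; pick H1
  Q 178.32.201.128: descend 1011001000100000110010011000 ; hops seen [H1,H5,H3,H1] ; pick H1
  + 104.52.0.0/14 (H2) depth=14
  Q 178.32.0.0: descend 1011001000100000 ; hops seen [H1,H5,H3] ; pick H3
  Q 104.52.4.73: descend 01101000001101 ; hops seen [H1,H1,H2] ; pick H2
  + 104.0.0.0/6 (H3) depth=6
  del 178.32.0.0/16 (clear depth 16)
  Q 104.52.0.19: descend 01101000001101 ; hops seen [H1,H3,H1,H2] ; pick H2
  + 178.0.0.0/8 (H6) depth=8
  + 178.32.0.0/12 (H5) depth=12
  + 178.32.201.138/32 (H6) depth=32
  Q 178.32.0.5: descend 1011001000100000 ; hops seen [H1,H6,H5,H5] ; pick H5
  del 178.0.0.0/8 (clear depth 8)
  Q 178.32.201.134: descend 1011001000100000110010011000 ; hops seen [H1,H5,H5,H1] ; pick H1
  + 178.32.201.138/32 (H1) depth=32
  Q 178.32.201.138: descend 10110010001000001100100110001010 ; hops seen [H1,H5,H5,H1,H1] ; pick H1
  Q 104.0.0.2: descend 0110100000 ; hops seen [H1,H3,H1] ; pick H1
  Q 104.52.98.186: descend 01101000001101 ; hops seen [H1,H3,H1,H2] ; pick H2
  Q 178.32.201.138: descend 10110010001000001100100110001010 ; hops seen [H1,H5,H5,H1,H1] ; pick H1
  Q 104.0.0.2: descend 0110100000 ; hops seen [H1,H3,H1] ; pick H1
  Q 104.18.125.92: descend 0110100000 ; hops seen [H1,H3,H1] ; pick H1

== LOOKUPS ==
["H1","H1","H1","H1","H3","H2","H2","H5","H1","H1","H1","H2","H1","H1","H1"]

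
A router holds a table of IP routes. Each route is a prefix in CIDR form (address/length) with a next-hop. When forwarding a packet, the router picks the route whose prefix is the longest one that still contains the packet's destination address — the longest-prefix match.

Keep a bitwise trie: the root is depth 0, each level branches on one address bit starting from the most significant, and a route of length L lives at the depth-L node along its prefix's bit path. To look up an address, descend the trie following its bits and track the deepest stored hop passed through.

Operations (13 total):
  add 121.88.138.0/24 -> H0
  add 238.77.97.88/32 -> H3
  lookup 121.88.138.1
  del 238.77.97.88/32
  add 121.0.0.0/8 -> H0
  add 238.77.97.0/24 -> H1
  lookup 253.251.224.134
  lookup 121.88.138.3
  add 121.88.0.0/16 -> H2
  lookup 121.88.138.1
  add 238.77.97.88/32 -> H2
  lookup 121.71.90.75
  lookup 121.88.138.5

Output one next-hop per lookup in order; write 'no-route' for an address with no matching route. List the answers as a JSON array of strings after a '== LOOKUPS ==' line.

Trace:
  + 121.88.138.0/24 (H0) depth=24
  + 238.77.97.88/32 (H3) depth=32
  lookup 121.88.138.1: bits 011110010101100010001010 walk d0:-→d1:-→d2:-→d3:-→d4:-→d5:-→d6:-→d7:-→d8:-→d9:-→d10:-→d11:-→d12:-→d13:-→d14:-→d15:-→d16:-→d17:-→d18:-→d19:-→d20:-→d21:-→d22:-→d23:-→d24:H0 -> H0
  - 238.77.97.88/32 clear@32
  + 121.0.0.0/8 (H0) depth=8
  + 238.77.97.0/24 (H1) depth=24
  lookup 253.251.224.134: bits 111 walk d0:-→d1:-→d2:-→d3:- -> no-route
  lookup 121.88.138.3: bits 011110010101100010001010 walk d0:-→d1:-→d2:-→d3:-→d4:-→d5:-→d6:-→d7:-→d8:H0→d9:-→d10:-→d11:-→d12:-→d13:-→d14:-→d15:-→d16:-→d17:-→d18:-→d19:-→d20:-→d21:-→d22:-→d23:-→d24:H0 -> H0
  + 121.88.0.0/16 (H2) depth=16
  lookup 121.88.138.1: bits 011110010101100010001010 walk d0:-→d1:-→d2:-→d3:-→d4:-→d5:-→d6:-→d7:-→d8:H0→d9:-→d10:-→d11:-→d12:-→d13:-→d14:-→d15:-→d16:H2→d17:-→d18:-→d19:-→d20:-→d21:-→d22:-→d23:-→d24:H0 -> H0
  + 238.77.97.88/32 (H2) depth=32
  lookup 121.71.90.75: bits 01111001010 walk d0:-→d1:-→d2:-→d3:-→d4:-→d5:-→d6:-→d7:-→d8:H0→d9:-→d10:-→d11:- -> H0
  lookup 121.88.138.5: bits 011110010101100010001010 walk d0:-→d1:-→d2:-→d3:-→d4:-→d5:-→d6:-→d7:-→d8:H0→d9:-→d10:-→d11:-→d12:-→d13:-→d14:-→d15:-→d16:H2→d17:-→d18:-→d19:-→d20:-→d21:-→d22:-→d23:-→d24:H0 -> H0

== LOOKUPS ==
["H0","no-route","H0","H0","H0","H0"]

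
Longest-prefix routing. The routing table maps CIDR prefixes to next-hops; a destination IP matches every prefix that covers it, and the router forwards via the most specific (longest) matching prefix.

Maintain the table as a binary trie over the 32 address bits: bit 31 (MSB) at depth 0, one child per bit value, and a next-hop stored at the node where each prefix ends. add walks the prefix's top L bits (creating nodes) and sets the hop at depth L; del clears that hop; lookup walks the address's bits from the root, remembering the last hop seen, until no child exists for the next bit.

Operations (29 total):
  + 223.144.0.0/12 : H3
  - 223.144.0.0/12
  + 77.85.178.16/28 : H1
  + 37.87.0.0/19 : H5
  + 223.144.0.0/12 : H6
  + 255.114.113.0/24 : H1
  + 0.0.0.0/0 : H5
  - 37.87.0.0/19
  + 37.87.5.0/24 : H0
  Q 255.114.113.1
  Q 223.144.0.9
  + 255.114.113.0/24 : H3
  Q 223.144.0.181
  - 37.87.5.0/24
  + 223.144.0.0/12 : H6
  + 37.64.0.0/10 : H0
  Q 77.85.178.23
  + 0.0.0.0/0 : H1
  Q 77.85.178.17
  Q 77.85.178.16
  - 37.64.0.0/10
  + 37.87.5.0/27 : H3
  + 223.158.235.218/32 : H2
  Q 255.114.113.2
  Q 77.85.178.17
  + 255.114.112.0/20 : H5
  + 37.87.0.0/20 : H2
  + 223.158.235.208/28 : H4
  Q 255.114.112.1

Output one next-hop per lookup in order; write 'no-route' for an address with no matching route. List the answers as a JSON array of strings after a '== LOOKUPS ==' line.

Process each operation:
  add 223.144.0.0/12 -> H3 at depth 12
  - 223.144.0.0/12 clear@12
  add 77.85.178.16/28 -> H1 at depth 28
  add 37.87.0.0/19 -> H5 at depth 19
  add 223.144.0.0/12 -> H6 at depth 12
  add 255.114.113.0/24 -> H1 at depth 24
  add 0.0.0.0/0 -> H5 at depth 0
  - 37.87.0.0/19 clear@19
  add 37.87.5.0/24 -> H0 at depth 24
  ? 255.114.113.1  path d0:H5→d1:-→d2:-→d3:-→d4:-→d5:-→d6:-→d7:-→d8:-→d9:-→d10:-→d11:-→d12:-→d13:-→d14:-→d15:-→d16:-→d17:-→d18:-→d19:-→d20:-→d21:-→d22:-→d23:-→d24:H1  best=H1
  ? 223.144.0.9  path d0:H5→d1:-→d2:-→d3:-→d4:-→d5:-→d6:-→d7:-→d8:-→d9:-→d10:-→d11:-→d12:H6  best=H6
  add 255.114.113.0/24 -> H3 at depth 24
  ? 223.144.0.181  path d0:H5→d1:-→d2:-→d3:-→d4:-→d5:-→d6:-→d7:-→d8:-→d9:-→d10:-→d11:-→d12:H6  best=H6
  - 37.87.5.0/24 clear@24
  add 223.144.0.0/12 -> H6 at depth 12
  add 37.64.0.0/10 -> H0 at depth 10
  ? 77.85.178.23  path d0:H5→d1:-→d2:-→d3:-→d4:-→d5:-→d6:-→d7:-→d8:-→d9:-→d10:-→d11:-→d12:-→d13:-→d14:-→d15:-→d16:-→d17:-→d18:-→d19:-→d20:-→d21:-→d22:-→d23:-→d24:-→d25:-→d26:-→d27:-→d28:H1  best=H1
  add 0.0.0.0/0 -> H1 at depth 0
  ? 77.85.178.17  path d0:H1→d1:-→d2:-→d3:-→d4:-→d5:-→d6:-→d7:-→d8:-→d9:-→d10:-→d11:-→d12:-→d13:-→d14:-→d15:-→d16:-→d17:-→d18:-→d19:-→d20:-→d21:-→d22:-→d23:-→d24:-→d25:-→d26:-→d27:-→d28:H1  best=H1
  ? 77.85.178.16  path d0:H1→d1:-→d2:-→d3:-→d4:-→d5:-→d6:-→d7:-→d8:-→d9:-→d10:-→d11:-→d12:-→d13:-→d14:-→d15:-→d16:-→d17:-→d18:-→d19:-→d20:-→d21:-→d22:-→d23:-→d24:-→d25:-→d26:-→d27:-→d28:H1  best=H1
  - 37.64.0.0/10 clear@10
  add 37.87.5.0/27 -> H3 at depth 27
  add 223.158.235.218/32 -> H2 at depth 32
  ? 255.114.113.2  path d0:H1→d1:-→d2:-→d3:-→d4:-→d5:-→d6:-→d7:-→d8:-→d9:-→d10:-→d11:-→d12:-→d13:-→d14:-→d15:-→d16:-→d17:-→d18:-→d19:-→d20:-→d21:-→d22:-→d23:-→d24:H3  best=H3
  ? 77.85.178.17  path d0:H1→d1:-→d2:-→d3:-→d4:-→d5:-→d6:-→d7:-→d8:-→d9:-→d10:-→d11:-→d12:-→d13:-→d14:-→d15:-→d16:-→d17:-→d18:-→d19:-→d20:-→d21:-→d22:-→d23:-→d24:-→d25:-→d26:-→d27:-→d28:H1  best=H1
  add 255.114.112.0/20 -> H5 at depth 20
  add 37.87.0.0/20 -> H2 at depth 20
  add 223.158.235.208/28 -> H4 at depth 28
  ? 255.114.112.1  path d0:H1→d1:-→d2:-→d3:-→d4:-→d5:-→d6:-→d7:-→d8:-→d9:-→d10:-→d11:-→d12:-→d13:-→d14:-→d15:-→d16:-→d17:-→d18:-→d19:-→d20:H5→d21:-→d22:-→d23:-  best=H5

== LOOKUPS ==
["H1","H6","H6","H1","H1","H1","H3","H1","H5"]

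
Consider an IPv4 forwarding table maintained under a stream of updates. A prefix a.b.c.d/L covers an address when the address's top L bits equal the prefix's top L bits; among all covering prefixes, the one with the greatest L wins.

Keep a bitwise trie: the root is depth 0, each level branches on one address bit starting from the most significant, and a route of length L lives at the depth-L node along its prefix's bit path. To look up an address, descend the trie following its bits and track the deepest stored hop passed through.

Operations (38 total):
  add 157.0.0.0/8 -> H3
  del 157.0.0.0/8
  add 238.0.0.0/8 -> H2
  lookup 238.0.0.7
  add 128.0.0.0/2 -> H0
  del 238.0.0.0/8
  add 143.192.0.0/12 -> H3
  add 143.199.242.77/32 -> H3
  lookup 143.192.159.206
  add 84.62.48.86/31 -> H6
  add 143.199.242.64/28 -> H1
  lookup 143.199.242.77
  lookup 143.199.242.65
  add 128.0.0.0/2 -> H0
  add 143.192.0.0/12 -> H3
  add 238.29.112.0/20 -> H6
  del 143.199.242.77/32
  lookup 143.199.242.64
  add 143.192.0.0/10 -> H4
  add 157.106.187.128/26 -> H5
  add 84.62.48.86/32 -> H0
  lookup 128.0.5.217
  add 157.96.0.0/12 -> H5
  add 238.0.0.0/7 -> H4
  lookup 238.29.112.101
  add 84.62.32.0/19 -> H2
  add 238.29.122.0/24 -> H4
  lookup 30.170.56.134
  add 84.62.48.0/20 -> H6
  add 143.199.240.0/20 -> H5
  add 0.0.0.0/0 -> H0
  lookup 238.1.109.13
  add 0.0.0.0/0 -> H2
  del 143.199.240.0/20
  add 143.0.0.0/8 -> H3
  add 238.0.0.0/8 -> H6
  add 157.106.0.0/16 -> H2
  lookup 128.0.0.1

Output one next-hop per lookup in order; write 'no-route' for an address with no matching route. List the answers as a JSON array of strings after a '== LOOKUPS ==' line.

Process each operation:
  add 157.0.0.0/8 -> H3 at depth 8
  - 157.0.0.0/8 clear@8
  add 238.0.0.0/8 -> H2 at depth 8
  ? 238.0.0.7  path d0:-→d1:-→d2:-→d3:-→d4:-→d5:-→d6:-→d7:-→d8:H2  best=H2
  add 128.0.0.0/2 -> H0 at depth 2
  - 238.0.0.0/8 clear@8
  add 143.192.0.0/12 -> H3 at depth 12
  add 143.199.242.77/32 -> H3 at depth 32
  ? 143.192.159.206  path d0:-→d1:-→d2:H0→d3:-→d4:-→d5:-→d6:-→d7:-→d8:-→d9:-→d10:-→d11:-→d12:H3→d13:-  best=H3
  add 84.62.48.86/31 -> H6 at depth 31
  add 143.199.242.64/28 -> H1 at depth 28
  ? 143.199.242.77  path d0:-→d1:-→d2:H0→d3:-→d4:-→d5:-→d6:-→d7:-→d8:-→d9:-→d10:-→d11:-→d12:H3→d13:-→d14:-→d15:-→d16:-→d17:-→d18:-→d19:-→d20:-→d21:-→d22:-→d23:-→d24:-→d25:-→d26:-→d27:-→d28:H1→d29:-→d30:-→d31:-→d32:H3  best=H3
  ? 143.199.242.65  path d0:-→d1:-→d2:H0→d3:-→d4:-→d5:-→d6:-→d7:-→d8:-→d9:-→d10:-→d11:-→d12:H3→d13:-→d14:-→d15:-→d16:-→d17:-→d18:-→d19:-→d20:-→d21:-→d22:-→d23:-→d24:-→d25:-→d26:-→d27:-→d28:H1  best=H1
  add 128.0.0.0/2 -> H0 at depth 2
  add 143.192.0.0/12 -> H3 at depth 12
  add 238.29.112.0/20 -> H6 at depth 20
  - 143.199.242.77/32 clear@32
  ? 143.199.242.64  path d0:-→d1:-→d2:H0→d3:-→d4:-→d5:-→d6:-→d7:-→d8:-→d9:-→d10:-→d11:-→d12:H3→d13:-→d14:-→d15:-→d16:-→d17:-→d18:-→d19:-→d20:-→d21:-→d22:-→d23:-→d24:-→d25:-→d26:-→d27:-→d28:H1  best=H1
  add 143.192.0.0/10 -> H4 at depth 10
  add 157.106.187.128/26 -> H5 at depth 26
  add 84.62.48.86/32 -> H0 at depth 32
  ? 128.0.5.217  path d0:-→d1:-→d2:H0→d3:-→d4:-  best=H0
  add 157.96.0.0/12 -> H5 at depth 12
  add 238.0.0.0/7 -> H4 at depth 7
  ? 238.29.112.101  path d0:-→d1:-→d2:-→d3:-→d4:-→d5:-→d6:-→d7:H4→d8:-→d9:-→d10:-→d11:-→d12:-→d13:-→d14:-→d15:-→d16:-→d17:-→d18:-→d19:-→d20:H6  best=H6
  add 84.62.32.0/19 -> H2 at depth 19
  add 238.29.122.0/24 -> H4 at depth 24
  ? 30.170.56.134  path d0:-→d1:-  best=no-route
  add 84.62.48.0/20 -> H6 at depth 20
  add 143.199.240.0/20 -> H5 at depth 20
  add 0.0.0.0/0 -> H0 at depth 0
  ? 238.1.109.13  path d0:H0→d1:-→d2:-→d3:-→d4:-→d5:-→d6:-→d7:H4→d8:-→d9:-→d10:-→d11:-  best=H4
  add 0.0.0.0/0 -> H2 at depth 0
  - 143.199.240.0/20 clear@20
  add 143.0.0.0/8 -> H3 at depth 8
  add 238.0.0.0/8 -> H6 at depth 8
  add 157.106.0.0/16 -> H2 at depth 16
  ? 128.0.0.1  path d0:H2→d1:-→d2:H0→d3:-→d4:-  best=H0

== LOOKUPS ==
["H2","H3","H3","H1","H1","H0","H6","no-route","H4","H0"]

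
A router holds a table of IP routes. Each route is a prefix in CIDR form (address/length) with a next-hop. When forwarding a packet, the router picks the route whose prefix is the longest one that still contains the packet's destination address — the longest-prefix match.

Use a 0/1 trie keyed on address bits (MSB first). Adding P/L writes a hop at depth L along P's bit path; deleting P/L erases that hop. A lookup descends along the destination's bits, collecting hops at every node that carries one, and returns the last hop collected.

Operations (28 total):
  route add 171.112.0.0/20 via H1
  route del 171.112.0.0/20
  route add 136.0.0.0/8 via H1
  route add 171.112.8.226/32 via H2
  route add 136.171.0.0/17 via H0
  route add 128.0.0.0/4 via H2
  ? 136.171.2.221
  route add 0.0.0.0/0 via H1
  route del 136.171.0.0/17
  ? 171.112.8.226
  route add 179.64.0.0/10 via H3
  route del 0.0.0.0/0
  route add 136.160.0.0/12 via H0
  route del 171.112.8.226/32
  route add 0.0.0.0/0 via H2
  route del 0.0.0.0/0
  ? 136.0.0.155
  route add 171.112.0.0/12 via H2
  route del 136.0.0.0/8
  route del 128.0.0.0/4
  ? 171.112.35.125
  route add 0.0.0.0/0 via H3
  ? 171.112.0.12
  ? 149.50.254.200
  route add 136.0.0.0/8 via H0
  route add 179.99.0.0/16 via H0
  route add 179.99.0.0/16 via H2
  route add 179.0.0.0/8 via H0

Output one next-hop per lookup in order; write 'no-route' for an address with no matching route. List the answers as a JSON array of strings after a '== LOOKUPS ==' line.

Trace:
  + 171.112.0.0/20 (H1) depth=20
  - 171.112.0.0/20 clear@20
  + 136.0.0.0/8 (H1) depth=8
  + 171.112.8.226/32 (H2) depth=32
  + 136.171.0.0/17 (H0) depth=17
  + 128.0.0.0/4 (H2) depth=4
  Q 136.171.2.221: descend 10001000101010110 ; hops seen [H2,H1,H0] ; pick H0
  + 0.0.0.0/0 (H1) depth=0
  - 136.171.0.0/17 clear@17
  Q 171.112.8.226: descend 10101011011100000000100011100010 ; hops seen [H1,H2] ; pick H2
  + 179.64.0.0/10 (H3) depth=10
  - 0.0.0.0/0 clear@0
  + 136.160.0.0/12 (H0) depth=12
  - 171.112.8.226/32 clear@32
  + 0.0.0.0/0 (H2) depth=0
  - 0.0.0.0/0 clear@0
  Q 136.0.0.155: descend 10001000 ; hops seen [H2,H1] ; pick H1
  + 171.112.0.0/12 (H2) depth=12
  - 136.0.0.0/8 clear@8
  - 128.0.0.0/4 clear@4
  Q 171.112.35.125: descend 101010110111000000 ; hops seen [H2] ; pick H2
  + 0.0.0.0/0 (H3) depth=0
  Q 171.112.0.12: descend 10101011011100000000 ; hops seen [H3,H2] ; pick H2
  Q 149.50.254.200: descend 100 ; hops seen [H3] ; pick H3
  + 136.0.0.0/8 (H0) depth=8
  + 179.99.0.0/16 (H0) depth=16
  + 179.99.0.0/16 (H2) depth=16
  + 179.0.0.0/8 (H0) depth=8

== LOOKUPS ==
["H0","H2","H1","H2","H2","H3"]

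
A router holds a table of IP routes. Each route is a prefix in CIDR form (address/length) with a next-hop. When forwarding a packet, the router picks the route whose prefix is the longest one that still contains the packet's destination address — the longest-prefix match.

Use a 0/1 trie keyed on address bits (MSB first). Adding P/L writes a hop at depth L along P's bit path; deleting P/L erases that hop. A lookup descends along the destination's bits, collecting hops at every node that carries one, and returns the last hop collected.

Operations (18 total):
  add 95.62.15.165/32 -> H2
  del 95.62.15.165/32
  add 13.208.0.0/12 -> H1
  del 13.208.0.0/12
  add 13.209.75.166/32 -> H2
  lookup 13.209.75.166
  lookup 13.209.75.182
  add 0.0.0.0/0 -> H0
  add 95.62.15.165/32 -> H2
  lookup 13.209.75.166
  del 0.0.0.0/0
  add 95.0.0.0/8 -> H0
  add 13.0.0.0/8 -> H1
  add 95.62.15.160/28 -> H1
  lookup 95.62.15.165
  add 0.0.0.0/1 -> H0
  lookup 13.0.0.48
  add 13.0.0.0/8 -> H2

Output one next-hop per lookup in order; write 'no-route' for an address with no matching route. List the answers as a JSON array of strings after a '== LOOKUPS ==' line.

Apply in order:
  + 95.62.15.165/32 (H2) depth=32
  del 95.62.15.165/32 (clear depth 32)
  + 13.208.0.0/12 (H1) depth=12
  del 13.208.0.0/12 (clear depth 12)
  + 13.209.75.166/32 (H2) depth=32
  Q 13.209.75.166: descend 00001101110100010100101110100110 ; hops seen [H2] ; pick H2
  Q 13.209.75.182: descend 000011011101000101001011101 ; hops seen [∅] ; pick no-route
  + 0.0.0.0/0 (H0) depth=0
  + 95.62.15.165/32 (H2) depth=32
  Q 13.209.75.166: descend 00001101110100010100101110100110 ; hops seen [H0,H2] ; pick H2
  del 0.0.0.0/0 (clear depth 0)
  + 95.0.0.0/8 (H0) depth=8
  + 13.0.0.0/8 (H1) depth=8
  + 95.62.15.160/28 (H1) depth=28
  Q 95.62.15.165: descend 01011111001111100000111110100101 ; hops seen [H0,H1,H2] ; pick H2
  + 0.0.0.0/1 (H0) depth=1
  Q 13.0.0.48: descend 00001101 ; hops seen [H0,H1] ; pick H1
  + 13.0.0.0/8 (H2) depth=8

== LOOKUPS ==
["H2","no-route","H2","H2","H1"]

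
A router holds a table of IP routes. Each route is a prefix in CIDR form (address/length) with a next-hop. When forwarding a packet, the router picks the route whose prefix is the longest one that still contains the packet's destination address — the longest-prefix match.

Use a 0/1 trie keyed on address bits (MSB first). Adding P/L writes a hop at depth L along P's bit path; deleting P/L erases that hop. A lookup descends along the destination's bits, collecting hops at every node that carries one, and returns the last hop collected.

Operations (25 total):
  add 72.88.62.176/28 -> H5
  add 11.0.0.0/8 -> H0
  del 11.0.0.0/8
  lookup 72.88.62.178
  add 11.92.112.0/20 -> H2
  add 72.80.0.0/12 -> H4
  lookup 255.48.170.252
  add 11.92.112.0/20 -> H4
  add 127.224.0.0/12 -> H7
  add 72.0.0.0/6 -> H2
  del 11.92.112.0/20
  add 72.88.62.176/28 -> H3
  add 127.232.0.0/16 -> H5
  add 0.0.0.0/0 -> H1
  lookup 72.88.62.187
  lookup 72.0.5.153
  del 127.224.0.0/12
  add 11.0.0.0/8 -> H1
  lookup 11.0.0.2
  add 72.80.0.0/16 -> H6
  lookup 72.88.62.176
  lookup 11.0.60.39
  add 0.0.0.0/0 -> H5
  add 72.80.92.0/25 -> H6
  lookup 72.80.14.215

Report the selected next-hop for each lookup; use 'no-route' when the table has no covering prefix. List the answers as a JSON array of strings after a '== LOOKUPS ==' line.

Trace:
  + 72.88.62.176/28 (H5) depth=28
  + 11.0.0.0/8 (H0) depth=8
  - 11.0.0.0/8 clear@8
  ? 72.88.62.178  path d0:-→d1:-→d2:-→d3:-→d4:-→d5:-→d6:-→d7:-→d8:-→d9:-→d10:-→d11:-→d12:-→d13:-→d14:-→d15:-→d16:-→d17:-→d18:-→d19:-→d20:-→d21:-→d22:-→d23:-→d24:-→d25:-→d26:-→d27:-→d28:H5  best=H5
  + 11.92.112.0/20 (H2) depth=20
  + 72.80.0.0/12 (H4) depth=12
  ? 255.48.170.252  path d0:-  best=no-route
  + 11.92.112.0/20 (H4) depth=20
  + 127.224.0.0/12 (H7) depth=12
  + 72.0.0.0/6 (H2) depth=6
  - 11.92.112.0/20 clear@20
  + 72.88.62.176/28 (H3) depth=28
  + 127.232.0.0/16 (H5) depth=16
  + 0.0.0.0/0 (H1) depth=0
  ? 72.88.62.187  path d0:H1→d1:-→d2:-→d3:-→d4:-→d5:-→d6:H2→d7:-→d8:-→d9:-→d10:-→d11:-→d12:H4→d13:-→d14:-→d15:-→d16:-→d17:-→d18:-→d19:-→d20:-→d21:-→d22:-→d23:-→d24:-→d25:-→d26:-→d27:-→d28:H3  best=H3
  ? 72.0.5.153  path d0:H1→d1:-→d2:-→d3:-→d4:-→d5:-→d6:H2→d7:-→d8:-→d9:-  best=H2
  - 127.224.0.0/12 clear@12
  + 11.0.0.0/8 (H1) depth=8
  ? 11.0.0.2  path d0:H1→d1:-→d2:-→d3:-→d4:-→d5:-→d6:-→d7:-→d8:H1→d9:-  best=H1
  + 72.80.0.0/16 (H6) depth=16
  ? 72.88.62.176  path d0:H1→d1:-→d2:-→d3:-→d4:-→d5:-→d6:H2→d7:-→d8:-→d9:-→d10:-→d11:-→d12:H4→d13:-→d14:-→d15:-→d16:-→d17:-→d18:-→d19:-→d20:-→d21:-→d22:-→d23:-→d24:-→d25:-→d26:-→d27:-→d28:H3  best=H3
  ? 11.0.60.39  path d0:H1→d1:-→d2:-→d3:-→d4:-→d5:-→d6:-→d7:-→d8:H1→d9:-  best=H1
  + 0.0.0.0/0 (H5) depth=0
  + 72.80.92.0/25 (H6) depth=25
  ? 72.80.14.215  path d0:H5→d1:-→d2:-→d3:-→d4:-→d5:-→d6:H2→d7:-→d8:-→d9:-→d10:-→d11:-→d12:H4→d13:-→d14:-→d15:-→d16:H6→d17:-  best=H6

== LOOKUPS ==
["H5","no-route","H3","H2","H1","H3","H1","H6"]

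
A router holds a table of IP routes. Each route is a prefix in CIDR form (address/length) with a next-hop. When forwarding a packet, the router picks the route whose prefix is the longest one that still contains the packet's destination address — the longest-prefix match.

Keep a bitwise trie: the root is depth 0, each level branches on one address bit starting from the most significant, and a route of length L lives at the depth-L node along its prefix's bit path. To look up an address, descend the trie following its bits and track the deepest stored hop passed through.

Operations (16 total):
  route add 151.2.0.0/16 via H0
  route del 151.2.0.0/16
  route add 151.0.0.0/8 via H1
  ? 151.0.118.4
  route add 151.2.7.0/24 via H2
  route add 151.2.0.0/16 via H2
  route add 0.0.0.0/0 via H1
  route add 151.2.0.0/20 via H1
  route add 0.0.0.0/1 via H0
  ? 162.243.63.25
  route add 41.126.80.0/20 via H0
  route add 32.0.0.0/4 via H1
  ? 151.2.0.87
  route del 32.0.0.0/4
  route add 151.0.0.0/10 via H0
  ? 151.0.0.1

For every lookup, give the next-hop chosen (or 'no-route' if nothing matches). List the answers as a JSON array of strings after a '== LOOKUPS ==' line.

Apply in order:
  + 151.2.0.0/16 (H0) depth=16
  del 151.2.0.0/16 (clear depth 16)
  + 151.0.0.0/8 (H1) depth=8
  Q 151.0.118.4: descend 10010111000000 ; hops seen [H1] ; pick H1
  + 151.2.7.0/24 (H2) depth=24
  + 151.2.0.0/16 (H2) depth=16
  + 0.0.0.0/0 (H1) depth=0
  + 151.2.0.0/20 (H1) depth=20
  + 0.0.0.0/1 (H0) depth=1
  Q 162.243.63.25: descend 10 ; hops seen [H1] ; pick H1
  + 41.126.80.0/20 (H0) depth=20
  + 32.0.0.0/4 (H1) depth=4
  Q 151.2.0.87: descend 100101110000001000000 ; hops seen [H1,H1,H2,H1] ; pick H1
  del 32.0.0.0/4 (clear depth 4)
  + 151.0.0.0/10 (H0) depth=10
  Q 151.0.0.1: descend 10010111000000 ; hops seen [H1,H1,H0] ; pick H0

== LOOKUPS ==
["H1","H1","H1","H0"]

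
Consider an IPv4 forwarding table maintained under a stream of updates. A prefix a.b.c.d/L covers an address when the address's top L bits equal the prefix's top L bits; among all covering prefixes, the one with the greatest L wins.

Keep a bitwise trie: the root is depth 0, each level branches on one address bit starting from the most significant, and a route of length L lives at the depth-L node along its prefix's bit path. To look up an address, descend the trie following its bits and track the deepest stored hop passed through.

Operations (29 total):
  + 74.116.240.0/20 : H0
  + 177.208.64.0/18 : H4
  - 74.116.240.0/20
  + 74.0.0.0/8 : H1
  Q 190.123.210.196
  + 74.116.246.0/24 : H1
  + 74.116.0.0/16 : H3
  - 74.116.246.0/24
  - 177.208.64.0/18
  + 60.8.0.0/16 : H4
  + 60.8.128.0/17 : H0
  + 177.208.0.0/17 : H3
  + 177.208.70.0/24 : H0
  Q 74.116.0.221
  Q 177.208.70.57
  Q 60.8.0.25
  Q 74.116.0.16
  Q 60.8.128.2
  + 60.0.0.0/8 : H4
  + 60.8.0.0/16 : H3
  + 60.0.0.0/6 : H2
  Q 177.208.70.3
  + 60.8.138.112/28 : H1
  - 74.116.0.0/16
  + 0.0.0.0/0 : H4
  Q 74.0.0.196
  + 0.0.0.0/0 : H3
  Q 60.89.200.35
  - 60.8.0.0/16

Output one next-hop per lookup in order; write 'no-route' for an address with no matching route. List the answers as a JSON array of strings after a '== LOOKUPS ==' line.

Trace:
  add 74.116.240.0/20 -> H0 at depth 20
  add 177.208.64.0/18 -> H4 at depth 18
  del 74.116.240.0/20 (clear depth 20)
  add 74.0.0.0/8 -> H1 at depth 8
  Q 190.123.210.196: descend 1011 ; hops seen [∅] ; pick no-route
  add 74.116.246.0/24 -> H1 at depth 24
  add 74.116.0.0/16 -> H3 at depth 16
  del 74.116.246.0/24 (clear depth 24)
  del 177.208.64.0/18 (clear depth 18)
  add 60.8.0.0/16 -> H4 at depth 16
  add 60.8.128.0/17 -> H0 at depth 17
  add 177.208.0.0/17 -> H3 at depth 17
  add 177.208.70.0/24 -> H0 at depth 24
  Q 74.116.0.221: descend 0100101001110100 ; hops seen [H1,H3] ; pick H3
  Q 177.208.70.57: descend 101100011101000001000110 ; hops seen [H3,H0] ; pick H0
  Q 60.8.0.25: descend 0011110000001000 ; hops seen [H4] ; pick H4
  Q 74.116.0.16: descend 0100101001110100 ; hops seen [H1,H3] ; pick H3
  Q 60.8.128.2: descend 00111100000010001 ; hops seen [H4,H0] ; pick H0
  add 60.0.0.0/8 -> H4 at depth 8
  add 60.8.0.0/16 -> H3 at depth 16
  add 60.0.0.0/6 -> H2 at depth 6
  Q 177.208.70.3: descend 101100011101000001000110 ; hops seen [H3,H0] ; pick H0
  add 60.8.138.112/28 -> H1 at depth 28
  del 74.116.0.0/16 (clear depth 16)
  add 0.0.0.0/0 -> H4 at depth 0
  Q 74.0.0.196: descend 010010100 ; hops seen [H4,H1] ; pick H1
  add 0.0.0.0/0 -> H3 at depth 0
  Q 60.89.200.35: descend 001111000 ; hops seen [H3,H2,H4] ; pick H4
  del 60.8.0.0/16 (clear depth 16)

== LOOKUPS ==
["no-route","H3","H0","H4","H3","H0","H0","H1","H4"]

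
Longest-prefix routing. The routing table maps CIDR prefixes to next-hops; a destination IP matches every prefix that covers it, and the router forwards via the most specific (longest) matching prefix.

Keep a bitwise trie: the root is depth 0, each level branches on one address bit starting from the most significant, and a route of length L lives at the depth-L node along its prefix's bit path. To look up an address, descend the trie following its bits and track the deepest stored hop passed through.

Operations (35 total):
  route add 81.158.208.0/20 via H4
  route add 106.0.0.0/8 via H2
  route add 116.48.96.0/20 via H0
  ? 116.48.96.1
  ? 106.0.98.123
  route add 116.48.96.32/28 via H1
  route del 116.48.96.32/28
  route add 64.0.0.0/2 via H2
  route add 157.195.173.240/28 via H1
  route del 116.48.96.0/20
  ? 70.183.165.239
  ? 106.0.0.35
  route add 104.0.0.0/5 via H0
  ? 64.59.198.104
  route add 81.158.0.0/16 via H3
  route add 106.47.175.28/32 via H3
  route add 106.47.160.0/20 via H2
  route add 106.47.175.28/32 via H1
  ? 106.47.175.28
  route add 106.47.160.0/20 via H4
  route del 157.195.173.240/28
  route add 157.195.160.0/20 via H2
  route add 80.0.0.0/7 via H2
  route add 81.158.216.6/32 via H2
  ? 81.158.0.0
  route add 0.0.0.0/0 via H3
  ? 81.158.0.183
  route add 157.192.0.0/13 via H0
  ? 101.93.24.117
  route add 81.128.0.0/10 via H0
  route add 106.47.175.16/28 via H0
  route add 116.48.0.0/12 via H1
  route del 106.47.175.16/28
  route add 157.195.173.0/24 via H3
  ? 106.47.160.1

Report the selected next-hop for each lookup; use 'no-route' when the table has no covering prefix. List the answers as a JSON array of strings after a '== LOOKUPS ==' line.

Apply in order:
  + 81.158.208.0/20 (H4) depth=20
  + 106.0.0.0/8 (H2) depth=8
  + 116.48.96.0/20 (H0) depth=20
  ? 116.48.96.1  path d0:-→d1:-→d2:-→d3:-→d4:-→d5:-→d6:-→d7:-→d8:-→d9:-→d10:-→d11:-→d12:-→d13:-→d14:-→d15:-→d16:-→d17:-→d18:-→d19:-→d20:H0  best=H0
  ? 106.0.98.123  path d0:-→d1:-→d2:-→d3:-→d4:-→d5:-→d6:-→d7:-→d8:H2  best=H2
  + 116.48.96.32/28 (H1) depth=28
  - 116.48.96.32/28 clear@28
  + 64.0.0.0/2 (H2) depth=2
  + 157.195.173.240/28 (H1) depth=28
  - 116.48.96.0/20 clear@20
  ? 70.183.165.239  path d0:-→d1:-→d2:H2→d3:-  best=H2
  ? 106.0.0.35  path d0:-→d1:-→d2:H2→d3:-→d4:-→d5:-→d6:-→d7:-→d8:H2  best=H2
  + 104.0.0.0/5 (H0) depth=5
  ? 64.59.198.104  path d0:-→d1:-→d2:H2→d3:-  best=H2
  + 81.158.0.0/16 (H3) depth=16
  + 106.47.175.28/32 (H3) depth=32
  + 106.47.160.0/20 (H2) depth=20
  + 106.47.175.28/32 (H1) depth=32
  ? 106.47.175.28  path d0:-→d1:-→d2:H2→d3:-→d4:-→d5:H0→d6:-→d7:-→d8:H2→d9:-→d10:-→d11:-→d12:-→d13:-→d14:-→d15:-→d16:-→d17:-→d18:-→d19:-→d20:H2→d21:-→d22:-→d23:-→d24:-→d25:-→d26:-→d27:-→d28:-→d29:-→d30:-→d31:-→d32:H1  best=H1
  + 106.47.160.0/20 (H4) depth=20
  - 157.195.173.240/28 clear@28
  + 157.195.160.0/20 (H2) depth=20
  + 80.0.0.0/7 (H2) depth=7
  + 81.158.216.6/32 (H2) depth=32
  ? 81.158.0.0  path d0:-→d1:-→d2:H2→d3:-→d4:-→d5:-→d6:-→d7:H2→d8:-→d9:-→d10:-→d11:-→d12:-→d13:-→d14:-→d15:-→d16:H3  best=H3
  + 0.0.0.0/0 (H3) depth=0
  ? 81.158.0.183  path d0:H3→d1:-→d2:H2→d3:-→d4:-→d5:-→d6:-→d7:H2→d8:-→d9:-→d10:-→d11:-→d12:-→d13:-→d14:-→d15:-→d16:H3  best=H3
  + 157.192.0.0/13 (H0) depth=13
  ? 101.93.24.117  path d0:H3→d1:-→d2:H2→d3:-→d4:-  best=H2
  + 81.128.0.0/10 (H0) depth=10
  + 106.47.175.16/28 (H0) depth=28
  + 116.48.0.0/12 (H1) depth=12
  - 106.47.175.16/28 clear@28
  + 157.195.173.0/24 (H3) depth=24
  ? 106.47.160.1  path d0:H3→d1:-→d2:H2→d3:-→d4:-→d5:H0→d6:-→d7:-→d8:H2→d9:-→d10:-→d11:-→d12:-→d13:-→d14:-→d15:-→d16:-→d17:-→d18:-→d19:-→d20:H4  best=H4

== LOOKUPS ==
["H0","H2","H2","H2","H2","H1","H3","H3","H2","H4"]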